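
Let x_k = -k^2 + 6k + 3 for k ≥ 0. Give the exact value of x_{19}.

x_{19} = -1·19^2 + 6·19 + 3 = -244.

-244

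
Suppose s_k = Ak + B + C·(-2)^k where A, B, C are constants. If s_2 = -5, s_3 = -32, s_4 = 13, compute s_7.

Plug in k = 2, 3, 4: 2A + B + 4C = -5; 3A + B - 8C = -32; 4A + B + 16C = 13.
Subtracting the first from the second: A - 12C = -27.
Subtracting the second from the third: A + 24C = 45.
Solving: C = 2, A = -3, then B = -7.
Hence s_7 = -3·7 + (-7) + 2·(-128) = -284.

-284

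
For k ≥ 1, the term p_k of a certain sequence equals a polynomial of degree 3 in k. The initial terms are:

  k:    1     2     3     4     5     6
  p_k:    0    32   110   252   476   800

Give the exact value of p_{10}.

1st diffs: 32, 78, 142, 224, 324.
2nd diffs: 46, 64, 82, 100.
3rd diffs: 18, 18, 18 (constant).
Newton forward-difference form: p_k = 32·C(k-1,1) + 46·C(k-1,2) + 18·C(k-1,3).
At k = 10: k-1 = 9, so p_{10} = 288 + 1656 + 1512 = 3456.

3456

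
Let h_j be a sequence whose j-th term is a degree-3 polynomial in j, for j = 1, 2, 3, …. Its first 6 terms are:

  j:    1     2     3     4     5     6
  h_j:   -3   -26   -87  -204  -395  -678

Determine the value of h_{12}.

-5316

1st diffs: -23, -61, -117, -191, -283.
2nd diffs: -38, -56, -74, -92.
3rd diffs: -18, -18, -18 (constant).
Newton forward-difference form: h_j = -3 + (-23)·C(j-1,1) + (-38)·C(j-1,2) + (-18)·C(j-1,3).
At j = 12: j-1 = 11, so h_{12} = -3 - 253 - 2090 - 2970 = -5316.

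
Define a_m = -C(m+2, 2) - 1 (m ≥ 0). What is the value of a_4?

-16

C(6, 2) = 15, so a_4 = -16.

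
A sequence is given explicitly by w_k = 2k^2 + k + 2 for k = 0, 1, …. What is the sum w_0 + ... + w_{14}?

2165

Over k = 0..14: Σk = 105, Σk² = 1015.
Total = (2)·1015 + (1)·105 + (2)·15 = 2165.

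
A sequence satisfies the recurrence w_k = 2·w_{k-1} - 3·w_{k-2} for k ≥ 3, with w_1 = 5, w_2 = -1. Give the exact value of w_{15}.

847

Applying the relation repeatedly:
w_3 = -17  w_4 = -31  w_5 = -11  …  w_{12} = 593  w_{13} = 4405  w_{14} = 7031  w_{15} = 847.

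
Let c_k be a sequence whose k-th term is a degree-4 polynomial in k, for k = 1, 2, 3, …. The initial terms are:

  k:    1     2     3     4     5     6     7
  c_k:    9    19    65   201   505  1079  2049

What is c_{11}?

1st diffs: 10, 46, 136, 304, 574, 970.
2nd diffs: 36, 90, 168, 270, 396.
3rd diffs: 54, 78, 102, 126.
4th diffs: 24, 24, 24 (constant).
So c_k = k^4 - k^3 - k^2 + 5k + 5.
Evaluating at k = 11 gives c_{11} = 13249.

13249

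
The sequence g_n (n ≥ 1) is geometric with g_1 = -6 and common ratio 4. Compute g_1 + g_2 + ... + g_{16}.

g_n = (-6)·4^(n-1).
S = (-6)·(4^16 - 1)/(4 - 1) = (-6)·(4294967296 - 1)/(3) = -8589934590.

-8589934590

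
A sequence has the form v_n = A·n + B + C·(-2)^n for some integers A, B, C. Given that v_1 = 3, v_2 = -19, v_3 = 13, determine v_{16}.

-196671

Plug in n = 1, 2, 3: A + B - 2C = 3; 2A + B + 4C = -19; 3A + B - 8C = 13.
Subtracting the first from the second: A + 6C = -22.
Subtracting the second from the third: A - 12C = 32.
Solving: C = -3, A = -4, then B = 1.
Hence v_{16} = -4·16 + 1 + (-3)·65536 = -196671.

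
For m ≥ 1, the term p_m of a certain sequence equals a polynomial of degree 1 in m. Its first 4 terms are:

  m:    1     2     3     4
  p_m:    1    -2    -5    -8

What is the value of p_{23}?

1st diffs: -3, -3, -3 (constant).
So p_m = -3m + 4.
Evaluating at m = 23 gives p_{23} = -65.

-65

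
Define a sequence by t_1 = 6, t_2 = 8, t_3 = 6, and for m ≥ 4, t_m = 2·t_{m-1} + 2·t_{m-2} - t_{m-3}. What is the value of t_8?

904

Step forward from the initial values:
t_4 = 22  t_5 = 48  t_6 = 134  t_7 = 342  t_8 = 904.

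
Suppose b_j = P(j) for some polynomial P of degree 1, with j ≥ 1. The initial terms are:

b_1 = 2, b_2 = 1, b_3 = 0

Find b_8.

-5

1st diffs: -1, -1 (constant).
So b_j = -j + 3.
Evaluating at j = 8 gives b_8 = -5.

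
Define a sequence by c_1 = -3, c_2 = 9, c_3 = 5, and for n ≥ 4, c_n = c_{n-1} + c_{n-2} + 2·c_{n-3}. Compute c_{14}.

Applying the relation repeatedly:
c_4 = 8;  c_5 = 31;  c_6 = 49;  …;  c_{11} = 1615;  c_{12} = 3217;  c_{13} = 6432;  c_{14} = 12879.

12879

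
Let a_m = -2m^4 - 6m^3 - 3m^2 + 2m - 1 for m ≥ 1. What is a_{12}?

-52249

a_{12} = -2·12^4 - 6·12^3 - 3·12^2 + 2·12 - 1 = -52249.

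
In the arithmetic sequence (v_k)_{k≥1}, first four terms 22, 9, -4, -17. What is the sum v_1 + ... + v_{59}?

Common difference d = -13.
v_k = 22 + (k - 1)·(-13).
v_{59} = -732; S = 59·(22 + (-732))/2 = -20945.

-20945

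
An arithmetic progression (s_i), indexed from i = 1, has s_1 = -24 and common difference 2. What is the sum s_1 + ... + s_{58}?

1914

s_i = -24 + (i - 1)·2.
s_{58} = 90; S = 58·(-24 + 90)/2 = 1914.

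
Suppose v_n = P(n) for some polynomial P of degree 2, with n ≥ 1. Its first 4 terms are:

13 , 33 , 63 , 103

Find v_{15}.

1st diffs: 20, 30, 40.
2nd diffs: 10, 10 (constant).
Newton forward-difference form: v_n = 13 + 20·C(n-1,1) + 10·C(n-1,2).
At n = 15: n-1 = 14, so v_{15} = 13 + 280 + 910 = 1203.

1203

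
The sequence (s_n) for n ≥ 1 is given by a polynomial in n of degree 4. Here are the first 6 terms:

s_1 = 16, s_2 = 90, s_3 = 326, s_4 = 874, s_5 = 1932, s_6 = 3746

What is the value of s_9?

16904

1st diffs: 74, 236, 548, 1058, 1814.
2nd diffs: 162, 312, 510, 756.
3rd diffs: 150, 198, 246.
4th diffs: 48, 48 (constant).
So s_n = 2n^4 + 5n^3 + n^2 + 6n + 2.
Evaluating at n = 9 gives s_9 = 16904.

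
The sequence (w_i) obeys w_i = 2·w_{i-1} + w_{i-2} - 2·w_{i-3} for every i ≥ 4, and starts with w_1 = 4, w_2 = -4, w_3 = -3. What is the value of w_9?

Step forward from the initial values:
w_4 = -18; w_5 = -31; w_6 = -74; w_7 = -143; w_8 = -298; w_9 = -591.

-591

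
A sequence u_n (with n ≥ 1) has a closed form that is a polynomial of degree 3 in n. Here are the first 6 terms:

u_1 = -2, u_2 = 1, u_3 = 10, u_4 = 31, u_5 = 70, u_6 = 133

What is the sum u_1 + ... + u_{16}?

14608

1st diffs: 3, 9, 21, 39, 63.
2nd diffs: 6, 12, 18, 24.
3rd diffs: 6, 6, 6 (constant).
So u_n = n^3 - 3n^2 + 5n - 5.
Continuing: …, 226, 355, 526, 745, …, u_{16} = 3403.
Summing n = 1..16 (16 terms) gives 14608.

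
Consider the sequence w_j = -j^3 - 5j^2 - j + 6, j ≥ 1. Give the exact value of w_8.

-834

w_8 = -1·8^3 - 5·8^2 - 1·8 + 6 = -834.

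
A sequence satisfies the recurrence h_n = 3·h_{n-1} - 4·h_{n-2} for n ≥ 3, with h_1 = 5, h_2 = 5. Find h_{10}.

2285

Step forward from the initial values:
h_3 = -5, h_4 = -35, h_5 = -85, h_6 = -115, h_7 = -5, h_8 = 445, h_9 = 1355, h_{10} = 2285.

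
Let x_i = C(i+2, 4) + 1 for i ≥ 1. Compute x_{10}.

C(12, 4) = 495, so x_{10} = 496.

496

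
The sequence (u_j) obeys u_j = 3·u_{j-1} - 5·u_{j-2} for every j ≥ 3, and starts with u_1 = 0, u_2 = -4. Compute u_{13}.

21312

Step forward from the initial values:
u_3 = -12, u_4 = -16, u_5 = 12, …, u_{10} = -3184, u_{11} = -6612, u_{12} = -3916, u_{13} = 21312.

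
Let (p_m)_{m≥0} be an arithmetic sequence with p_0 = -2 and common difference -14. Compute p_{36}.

-506

p_m = -2 + (m - 0)·(-14).
p_{36} = -2 + 36·(-14) = -506.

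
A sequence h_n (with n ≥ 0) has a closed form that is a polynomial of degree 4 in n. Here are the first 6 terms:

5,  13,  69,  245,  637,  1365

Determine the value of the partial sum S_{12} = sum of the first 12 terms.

1st diffs: 8, 56, 176, 392, 728.
2nd diffs: 48, 120, 216, 336.
3rd diffs: 72, 96, 120.
4th diffs: 24, 24 (constant).
Newton forward-difference form: h_n = 5 + 8·C(n,1) + 48·C(n,2) + 72·C(n,3) + 24·C(n,4).
Continuing: …, 2573, 4429, 7125, 10877, …, h_{11} = 22533.
Summing n = 0..11 (12 terms) gives 65796.

65796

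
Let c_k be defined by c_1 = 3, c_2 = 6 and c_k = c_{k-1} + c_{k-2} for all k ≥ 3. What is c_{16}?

c_3 = 9; c_4 = 15; c_5 = 24; …; c_{13} = 1131; c_{14} = 1830; c_{15} = 2961; c_{16} = 4791.

4791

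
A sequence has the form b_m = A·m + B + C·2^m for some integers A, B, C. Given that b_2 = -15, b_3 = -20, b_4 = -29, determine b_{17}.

-131098

The three given values yield: 2A + B + 4C = -15; 3A + B + 8C = -20; 4A + B + 16C = -29.
Subtracting the first from the second: A + 4C = -5.
Subtracting the second from the third: A + 8C = -9.
Solving: C = -1, A = -1, then B = -9.
Hence b_{17} = -1·17 + (-9) + (-1)·131072 = -131098.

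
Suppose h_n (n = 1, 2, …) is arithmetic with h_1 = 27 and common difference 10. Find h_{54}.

557

h_n = 27 + (n - 1)·10.
h_{54} = 27 + 53·10 = 557.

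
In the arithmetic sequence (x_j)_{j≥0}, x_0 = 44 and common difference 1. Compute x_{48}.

92

x_j = 44 + (j - 0)·1.
x_{48} = 44 + 48·1 = 92.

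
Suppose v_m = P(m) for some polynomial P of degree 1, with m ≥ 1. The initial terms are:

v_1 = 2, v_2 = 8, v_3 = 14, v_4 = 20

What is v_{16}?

1st diffs: 6, 6, 6 (constant).
So v_m = 6m - 4.
Evaluating at m = 16 gives v_{16} = 92.

92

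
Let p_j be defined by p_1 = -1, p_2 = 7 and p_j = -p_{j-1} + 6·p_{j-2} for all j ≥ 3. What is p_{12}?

Step forward from the initial values:
p_3 = -13  p_4 = 55  p_5 = -133  p_6 = 463  p_7 = -1261  p_8 = 4039  p_9 = -11605  p_{10} = 35839  p_{11} = -105469  p_{12} = 320503.
(Characteristic roots are 2 and -3.)

320503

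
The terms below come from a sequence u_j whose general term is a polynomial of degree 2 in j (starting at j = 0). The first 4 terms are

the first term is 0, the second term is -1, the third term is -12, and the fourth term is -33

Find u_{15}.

-1065

1st diffs: -1, -11, -21.
2nd diffs: -10, -10 (constant).
So u_j = -5j^2 + 4j.
Evaluating at j = 15 gives u_{15} = -1065.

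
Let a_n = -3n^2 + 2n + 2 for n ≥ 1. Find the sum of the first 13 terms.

-2249

Over n = 1..13: Σn = 91, Σn² = 819.
Total = (-3)·819 + (2)·91 + (2)·13 = -2249.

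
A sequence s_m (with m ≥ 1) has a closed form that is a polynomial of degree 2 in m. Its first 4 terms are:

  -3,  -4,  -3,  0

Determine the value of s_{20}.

320

1st diffs: -1, 1, 3.
2nd diffs: 2, 2 (constant).
So s_m = m^2 - 4m.
Evaluating at m = 20 gives s_{20} = 320.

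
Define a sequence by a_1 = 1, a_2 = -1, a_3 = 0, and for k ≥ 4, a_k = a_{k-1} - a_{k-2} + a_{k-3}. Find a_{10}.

a_4 = 2, a_5 = 1, a_6 = -1, a_7 = 0, a_8 = 2, a_9 = 1, a_{10} = -1.

-1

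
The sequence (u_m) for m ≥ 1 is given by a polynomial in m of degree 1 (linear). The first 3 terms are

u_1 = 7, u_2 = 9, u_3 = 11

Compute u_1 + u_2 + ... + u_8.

1st diffs: 2, 2 (constant).
So u_m = 2m + 5.
Continuing: …, 13, 15, 17, 19, …, u_8 = 21.
Summing m = 1..8 (8 terms) gives 112.

112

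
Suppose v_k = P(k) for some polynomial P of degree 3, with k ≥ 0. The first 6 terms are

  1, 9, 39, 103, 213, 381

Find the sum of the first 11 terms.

8041

1st diffs: 8, 30, 64, 110, 168.
2nd diffs: 22, 34, 46, 58.
3rd diffs: 12, 12, 12 (constant).
Newton forward-difference form: v_k = 1 + 8·C(k,1) + 22·C(k,2) + 12·C(k,3).
Continuing: …, 619, 939, 1353, 1873, …, v_{10} = 2511.
Summing k = 0..10 (11 terms) gives 8041.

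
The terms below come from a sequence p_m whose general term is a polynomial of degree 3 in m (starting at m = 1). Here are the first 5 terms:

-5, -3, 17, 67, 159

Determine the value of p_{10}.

1st diffs: 2, 20, 50, 92.
2nd diffs: 18, 30, 42.
3rd diffs: 12, 12 (constant).
Newton forward-difference form: p_m = -5 + 2·C(m-1,1) + 18·C(m-1,2) + 12·C(m-1,3).
At m = 10: m-1 = 9, so p_{10} = -5 + 18 + 648 + 1008 = 1669.

1669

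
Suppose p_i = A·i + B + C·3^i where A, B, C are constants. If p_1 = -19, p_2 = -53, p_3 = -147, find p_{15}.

Plug in i = 1, 2, 3: A + B + 3C = -19; 2A + B + 9C = -53; 3A + B + 27C = -147.
Subtracting the first from the second: A + 6C = -34.
Subtracting the second from the third: A + 18C = -94.
Solving: C = -5, A = -4, then B = 0.
So p_i = -4·i + 0 + (-5)·3^i; at i=15 this is -71744595.

-71744595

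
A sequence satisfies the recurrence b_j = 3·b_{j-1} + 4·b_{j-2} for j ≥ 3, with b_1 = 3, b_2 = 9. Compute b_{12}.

10066329

Applying the relation repeatedly:
b_3 = 39, b_4 = 153, b_5 = 615, b_6 = 2457, b_7 = 9831, b_8 = 39321, b_9 = 157287, b_{10} = 629145, b_{11} = 2516583, b_{12} = 10066329.
(Characteristic roots are 4 and -1.)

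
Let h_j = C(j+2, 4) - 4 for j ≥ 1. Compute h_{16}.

C(18, 4) = 3060, so h_{16} = 3056.

3056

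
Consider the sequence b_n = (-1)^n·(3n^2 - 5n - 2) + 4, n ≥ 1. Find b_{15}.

(-1)^15 = -1; 3n^2 - 5n - 2 at n=15 is 598; so b_{15} = -594.

-594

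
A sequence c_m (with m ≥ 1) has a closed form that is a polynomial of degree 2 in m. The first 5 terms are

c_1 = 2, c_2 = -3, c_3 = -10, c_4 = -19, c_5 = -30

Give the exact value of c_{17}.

-318

1st diffs: -5, -7, -9, -11.
2nd diffs: -2, -2, -2 (constant).
Newton forward-difference form: c_m = 2 + (-5)·C(m-1,1) + (-2)·C(m-1,2).
At m = 17: m-1 = 16, so c_{17} = 2 - 80 - 240 = -318.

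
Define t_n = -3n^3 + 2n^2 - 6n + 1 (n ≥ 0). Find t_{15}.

-9764

t_{15} = -3·15^3 + 2·15^2 - 6·15 + 1 = -9764.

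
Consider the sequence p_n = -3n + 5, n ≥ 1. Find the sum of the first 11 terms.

-143

Over n = 1..11: Σn = 66.
Total = (-3)·66 + (5)·11 = -143.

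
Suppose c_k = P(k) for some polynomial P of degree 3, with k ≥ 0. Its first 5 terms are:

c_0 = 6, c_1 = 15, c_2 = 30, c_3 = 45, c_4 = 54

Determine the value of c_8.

-90

1st diffs: 9, 15, 15, 9.
2nd diffs: 6, 0, -6.
3rd diffs: -6, -6 (constant).
Newton forward-difference form: c_k = 6 + 9·C(k,1) + 6·C(k,2) + (-6)·C(k,3).
At k = 8: k = 8, so c_8 = 6 + 72 + 168 - 336 = -90.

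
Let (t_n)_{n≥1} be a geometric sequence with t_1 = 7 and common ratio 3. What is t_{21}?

24407490807

t_n = 7·3^(n-1).
t_{21} = 7·3^20 = 24407490807.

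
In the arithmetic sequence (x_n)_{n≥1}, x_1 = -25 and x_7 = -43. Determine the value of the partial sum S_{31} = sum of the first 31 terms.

Common difference d = (-43 - (-25)) / (7 - 1) = -3.
x_n = -25 + (n - 1)·(-3).
x_{31} = -115; S = 31·(-25 + (-115))/2 = -2170.

-2170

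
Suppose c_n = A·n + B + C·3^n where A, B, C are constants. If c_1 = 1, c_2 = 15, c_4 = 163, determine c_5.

489

Write the equations: A + B + 3C = 1; 2A + B + 9C = 15; 4A + B + 81C = 163.
Subtracting the first from the second: A + 6C = 14.
Subtracting the second from the third: 2A + 72C = 148.
Solving: C = 2, A = 2, then B = -7.
So c_n = 2·n + (-7) + 2·3^n; at n=5 this is 489.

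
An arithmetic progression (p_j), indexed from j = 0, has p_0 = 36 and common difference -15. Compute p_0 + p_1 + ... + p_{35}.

-8154

p_j = 36 + (j - 0)·(-15).
p_{35} = -489; S = 36·(36 + (-489))/2 = -8154.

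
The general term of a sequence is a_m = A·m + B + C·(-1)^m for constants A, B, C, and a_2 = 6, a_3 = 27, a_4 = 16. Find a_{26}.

126

Write the equations: 2A + B + C = 6; 3A + B - C = 27; 4A + B + C = 16.
Subtracting the first from the second: A - 2C = 21.
Subtracting the second from the third: A + 2C = -11.
Solving: C = -8, A = 5, then B = 4.
Hence a_{26} = 5·26 + 4 + (-8)·1 = 126.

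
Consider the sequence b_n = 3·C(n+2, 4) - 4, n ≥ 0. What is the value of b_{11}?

C(13, 4) = 715, so b_{11} = 2141.

2141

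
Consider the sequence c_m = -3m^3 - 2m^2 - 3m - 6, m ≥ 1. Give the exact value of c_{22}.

-32984

c_{22} = -3·22^3 - 2·22^2 - 3·22 - 6 = -32984.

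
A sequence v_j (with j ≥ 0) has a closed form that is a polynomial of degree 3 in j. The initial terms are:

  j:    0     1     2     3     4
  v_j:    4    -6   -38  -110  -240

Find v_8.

-1700

1st diffs: -10, -32, -72, -130.
2nd diffs: -22, -40, -58.
3rd diffs: -18, -18 (constant).
So v_j = -3j^3 - 2j^2 - 5j + 4.
Evaluating at j = 8 gives v_8 = -1700.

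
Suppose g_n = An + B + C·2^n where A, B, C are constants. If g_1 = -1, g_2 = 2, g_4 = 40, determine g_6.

222

The three given values yield: A + B + 2C = -1; 2A + B + 4C = 2; 4A + B + 16C = 40.
Subtracting the first from the second: A + 2C = 3.
Subtracting the second from the third: 2A + 12C = 38.
Solving: C = 4, A = -5, then B = -4.
Therefore g_6 = -30 + (-4) + 4·64 = 222.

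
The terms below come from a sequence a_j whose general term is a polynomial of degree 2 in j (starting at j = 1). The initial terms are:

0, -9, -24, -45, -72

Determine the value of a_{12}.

-429

1st diffs: -9, -15, -21, -27.
2nd diffs: -6, -6, -6 (constant).
So a_j = -3j^2 + 3.
Evaluating at j = 12 gives a_{12} = -429.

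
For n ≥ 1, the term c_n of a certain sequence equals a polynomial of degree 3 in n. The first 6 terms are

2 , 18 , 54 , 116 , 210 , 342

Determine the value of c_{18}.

1st diffs: 16, 36, 62, 94, 132.
2nd diffs: 20, 26, 32, 38.
3rd diffs: 6, 6, 6 (constant).
So c_n = n^3 + 4n^2 - 3n.
Evaluating at n = 18 gives c_{18} = 7074.

7074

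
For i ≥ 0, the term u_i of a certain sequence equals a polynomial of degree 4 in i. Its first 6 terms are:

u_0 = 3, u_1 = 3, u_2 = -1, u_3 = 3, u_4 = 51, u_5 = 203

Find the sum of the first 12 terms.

24104

1st diffs: 0, -4, 4, 48, 152.
2nd diffs: -4, 8, 44, 104.
3rd diffs: 12, 36, 60.
4th diffs: 24, 24 (constant).
Newton forward-difference form: u_i = 3 + (-4)·C(i,2) + 12·C(i,3) + 24·C(i,4).
Continuing: …, 543, 1179, 2243, 3891, …, u_{11} = 9683.
Summing i = 0..11 (12 terms) gives 24104.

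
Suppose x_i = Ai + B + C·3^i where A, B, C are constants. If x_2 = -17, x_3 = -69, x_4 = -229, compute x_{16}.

-129140125

Write the equations: 2A + B + 9C = -17; 3A + B + 27C = -69; 4A + B + 81C = -229.
Subtracting the first from the second: A + 18C = -52.
Subtracting the second from the third: A + 54C = -160.
Solving: C = -3, A = 2, then B = 6.
So x_i = 2·i + 6 + (-3)·3^i; at i=16 this is -129140125.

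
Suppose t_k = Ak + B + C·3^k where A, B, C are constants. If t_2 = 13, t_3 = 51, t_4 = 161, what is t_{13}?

The three given values yield: 2A + B + 9C = 13; 3A + B + 27C = 51; 4A + B + 81C = 161.
Subtracting the first from the second: A + 18C = 38.
Subtracting the second from the third: A + 54C = 110.
Solving: C = 2, A = 2, then B = -9.
So t_k = 2·k + (-9) + 2·3^k; at k=13 this is 3188663.

3188663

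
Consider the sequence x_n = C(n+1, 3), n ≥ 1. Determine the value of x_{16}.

C(17, 3) = 680, so x_{16} = 680.

680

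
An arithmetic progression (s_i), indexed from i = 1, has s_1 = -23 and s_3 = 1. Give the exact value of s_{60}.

Common difference d = (1 - (-23)) / (3 - 1) = 12.
s_i = -23 + (i - 1)·12.
s_{60} = -23 + 59·12 = 685.

685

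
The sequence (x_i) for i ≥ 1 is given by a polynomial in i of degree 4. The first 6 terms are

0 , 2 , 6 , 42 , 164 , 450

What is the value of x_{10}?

5634

1st diffs: 2, 4, 36, 122, 286.
2nd diffs: 2, 32, 86, 164.
3rd diffs: 30, 54, 78.
4th diffs: 24, 24 (constant).
So x_i = i^4 - 5i^3 + 6i^2 + 4i - 6.
Evaluating at i = 10 gives x_{10} = 5634.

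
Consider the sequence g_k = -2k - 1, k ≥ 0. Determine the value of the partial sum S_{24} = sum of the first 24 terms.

Over k = 0..23: Σk = 276.
Total = (-2)·276 + (-1)·24 = -576.

-576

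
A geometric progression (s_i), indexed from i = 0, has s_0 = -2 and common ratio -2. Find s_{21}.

s_i = (-2)·(-2)^(i-0).
s_{21} = (-2)·(-2)^21 = 4194304.

4194304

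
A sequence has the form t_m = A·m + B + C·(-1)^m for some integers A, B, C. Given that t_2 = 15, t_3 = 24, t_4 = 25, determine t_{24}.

At m = 2, 3, 4: 2A + B + C = 15; 3A + B - C = 24; 4A + B + C = 25.
Subtracting the first from the second: A - 2C = 9.
Subtracting the second from the third: A + 2C = 1.
Solving: C = -2, A = 5, then B = 7.
Hence t_{24} = 5·24 + 7 + (-2)·1 = 125.

125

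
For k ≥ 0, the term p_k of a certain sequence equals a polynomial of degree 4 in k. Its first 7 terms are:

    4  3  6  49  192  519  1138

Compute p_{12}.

1st diffs: -1, 3, 43, 143, 327, 619.
2nd diffs: 4, 40, 100, 184, 292.
3rd diffs: 36, 60, 84, 108.
4th diffs: 24, 24, 24 (constant).
Newton forward-difference form: p_k = 4 + (-1)·C(k,1) + 4·C(k,2) + 36·C(k,3) + 24·C(k,4).
At k = 12: k = 12, so p_{12} = 4 - 12 + 264 + 7920 + 11880 = 20056.

20056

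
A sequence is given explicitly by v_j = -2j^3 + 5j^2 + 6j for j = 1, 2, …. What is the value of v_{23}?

-21551

v_{23} = -2·23^3 + 5·23^2 + 6·23 = -21551.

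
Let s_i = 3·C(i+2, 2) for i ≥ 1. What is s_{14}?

C(16, 2) = 120, so s_{14} = 360.

360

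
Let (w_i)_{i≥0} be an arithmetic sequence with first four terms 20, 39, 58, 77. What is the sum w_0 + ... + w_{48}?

23324

Common difference d = 19.
w_i = 20 + (i - 0)·19.
w_{48} = 932; S = 49·(20 + 932)/2 = 23324.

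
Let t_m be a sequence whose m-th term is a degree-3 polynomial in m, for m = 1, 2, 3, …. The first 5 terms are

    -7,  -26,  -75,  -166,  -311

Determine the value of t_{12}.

-3846

1st diffs: -19, -49, -91, -145.
2nd diffs: -30, -42, -54.
3rd diffs: -12, -12 (constant).
Newton forward-difference form: t_m = -7 + (-19)·C(m-1,1) + (-30)·C(m-1,2) + (-12)·C(m-1,3).
At m = 12: m-1 = 11, so t_{12} = -7 - 209 - 1650 - 1980 = -3846.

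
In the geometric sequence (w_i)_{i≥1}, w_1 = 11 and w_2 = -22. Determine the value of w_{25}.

184549376

Common ratio r = -2.
w_i = 11·(-2)^(i-1).
w_{25} = 11·(-2)^24 = 184549376.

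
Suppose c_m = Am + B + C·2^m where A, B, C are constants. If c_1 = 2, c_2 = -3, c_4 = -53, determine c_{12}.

Write the equations: A + B + 2C = 2; 2A + B + 4C = -3; 4A + B + 16C = -53.
Subtracting the first from the second: A + 2C = -5.
Subtracting the second from the third: 2A + 12C = -50.
Solving: C = -5, A = 5, then B = 7.
So c_m = 5·m + 7 + (-5)·2^m; at m=12 this is -20413.

-20413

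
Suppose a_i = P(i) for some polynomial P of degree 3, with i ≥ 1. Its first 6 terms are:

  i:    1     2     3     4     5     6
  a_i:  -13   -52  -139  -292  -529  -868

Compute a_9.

1st diffs: -39, -87, -153, -237, -339.
2nd diffs: -48, -66, -84, -102.
3rd diffs: -18, -18, -18 (constant).
So a_i = -3i^3 - 6i^2 - 4.
Evaluating at i = 9 gives a_9 = -2677.

-2677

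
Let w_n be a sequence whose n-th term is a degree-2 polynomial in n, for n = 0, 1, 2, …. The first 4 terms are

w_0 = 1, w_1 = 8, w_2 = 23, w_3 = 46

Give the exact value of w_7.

218

1st diffs: 7, 15, 23.
2nd diffs: 8, 8 (constant).
So w_n = 4n^2 + 3n + 1.
Evaluating at n = 7 gives w_7 = 218.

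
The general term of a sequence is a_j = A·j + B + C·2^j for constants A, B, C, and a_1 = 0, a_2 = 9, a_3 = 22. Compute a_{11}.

Write the equations: A + B + 2C = 0; 2A + B + 4C = 9; 3A + B + 8C = 22.
Subtracting the first from the second: A + 2C = 9.
Subtracting the second from the third: A + 4C = 13.
Solving: C = 2, A = 5, then B = -9.
Therefore a_{11} = 55 + (-9) + 2·2048 = 4142.

4142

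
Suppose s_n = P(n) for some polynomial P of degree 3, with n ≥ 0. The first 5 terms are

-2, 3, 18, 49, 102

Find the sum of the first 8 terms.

1104

1st diffs: 5, 15, 31, 53.
2nd diffs: 10, 16, 22.
3rd diffs: 6, 6 (constant).
Newton forward-difference form: s_n = -2 + 5·C(n,1) + 10·C(n,2) + 6·C(n,3).
Continuing: 183, 298, 453.
Summing n = 0..7 (8 terms) gives 1104.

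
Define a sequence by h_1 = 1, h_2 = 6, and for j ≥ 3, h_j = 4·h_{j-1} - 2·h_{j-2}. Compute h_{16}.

191139584

Step forward from the initial values:
h_3 = 22, h_4 = 76, h_5 = 260, …, h_{13} = 4802624, h_{14} = 16397184, h_{15} = 55983488, h_{16} = 191139584.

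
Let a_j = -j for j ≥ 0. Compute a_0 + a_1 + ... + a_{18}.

Over j = 0..18: Σj = 171.
Total = (-1)·171 = -171.

-171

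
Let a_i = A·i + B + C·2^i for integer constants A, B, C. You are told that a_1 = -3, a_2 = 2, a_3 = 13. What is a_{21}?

At i = 1, 2, 3: A + B + 2C = -3; 2A + B + 4C = 2; 3A + B + 8C = 13.
Subtracting the first from the second: A + 2C = 5.
Subtracting the second from the third: A + 4C = 11.
Solving: C = 3, A = -1, then B = -8.
Hence a_{21} = -1·21 + (-8) + 3·2097152 = 6291427.

6291427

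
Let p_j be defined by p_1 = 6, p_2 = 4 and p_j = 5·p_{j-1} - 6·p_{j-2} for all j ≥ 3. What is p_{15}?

Compute successive terms:
p_3 = -16; p_4 = -104; p_5 = -424; …; p_{12} = -1388504; p_{13} = -4194184; p_{14} = -12639896; p_{15} = -38034376.
(Characteristic roots are 3 and 2.)

-38034376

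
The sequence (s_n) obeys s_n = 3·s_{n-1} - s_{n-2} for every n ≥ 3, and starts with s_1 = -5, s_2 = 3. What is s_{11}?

33215

Compute successive terms:
s_3 = 14, s_4 = 39, s_5 = 103, s_6 = 270, s_7 = 707, s_8 = 1851, s_9 = 4846, s_{10} = 12687, s_{11} = 33215.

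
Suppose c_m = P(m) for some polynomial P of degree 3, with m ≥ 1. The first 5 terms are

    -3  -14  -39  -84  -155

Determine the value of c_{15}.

1st diffs: -11, -25, -45, -71.
2nd diffs: -14, -20, -26.
3rd diffs: -6, -6 (constant).
So c_m = -m^3 - m^2 - m.
Evaluating at m = 15 gives c_{15} = -3615.

-3615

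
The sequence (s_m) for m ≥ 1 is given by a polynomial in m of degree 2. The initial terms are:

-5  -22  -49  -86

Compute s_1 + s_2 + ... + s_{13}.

1st diffs: -17, -27, -37.
2nd diffs: -10, -10 (constant).
Newton forward-difference form: s_m = -5 + (-17)·C(m-1,1) + (-10)·C(m-1,2).
Continuing: …, -133, -190, -257, -334, …, s_{13} = -869.
Summing m = 1..13 (13 terms) gives -4251.

-4251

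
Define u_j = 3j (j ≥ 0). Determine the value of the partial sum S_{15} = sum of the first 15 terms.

Over j = 0..14: Σj = 105.
Total = (3)·105 = 315.

315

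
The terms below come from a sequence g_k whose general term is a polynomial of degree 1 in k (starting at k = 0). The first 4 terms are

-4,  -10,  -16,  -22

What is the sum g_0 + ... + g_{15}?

-784

1st diffs: -6, -6, -6 (constant).
So g_k = -6k - 4.
Continuing: …, -28, -34, -40, -46, …, g_{15} = -94.
Summing k = 0..15 (16 terms) gives -784.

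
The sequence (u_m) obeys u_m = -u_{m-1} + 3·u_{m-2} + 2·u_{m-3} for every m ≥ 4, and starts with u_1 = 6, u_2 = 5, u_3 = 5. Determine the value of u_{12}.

3085

u_4 = 22, u_5 = 3, u_6 = 73, u_7 = -20, u_8 = 245, u_9 = -159, u_{10} = 854, u_{11} = -841, u_{12} = 3085.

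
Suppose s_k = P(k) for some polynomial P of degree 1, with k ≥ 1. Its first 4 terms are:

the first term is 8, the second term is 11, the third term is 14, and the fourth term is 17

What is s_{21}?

1st diffs: 3, 3, 3 (constant).
So s_k = 3k + 5.
Evaluating at k = 21 gives s_{21} = 68.

68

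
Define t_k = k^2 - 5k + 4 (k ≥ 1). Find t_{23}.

t_{23} = 1·23^2 - 5·23 + 4 = 418.

418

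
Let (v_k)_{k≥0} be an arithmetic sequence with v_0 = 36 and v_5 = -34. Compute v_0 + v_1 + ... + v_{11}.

Common difference d = (-34 - 36) / (5 - 0) = -14.
v_k = 36 + (k - 0)·(-14).
v_{11} = -118; S = 12·(36 + (-118))/2 = -492.

-492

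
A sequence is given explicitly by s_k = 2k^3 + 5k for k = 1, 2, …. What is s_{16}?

s_{16} = 2·16^3 + 5·16 = 8272.

8272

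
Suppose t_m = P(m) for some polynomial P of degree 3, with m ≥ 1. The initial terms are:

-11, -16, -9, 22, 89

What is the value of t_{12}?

2574

1st diffs: -5, 7, 31, 67.
2nd diffs: 12, 24, 36.
3rd diffs: 12, 12 (constant).
So t_m = 2m^3 - 6m^2 - m - 6.
Evaluating at m = 12 gives t_{12} = 2574.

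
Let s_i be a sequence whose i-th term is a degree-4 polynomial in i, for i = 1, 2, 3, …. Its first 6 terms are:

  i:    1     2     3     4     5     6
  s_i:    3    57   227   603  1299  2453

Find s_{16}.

1st diffs: 54, 170, 376, 696, 1154.
2nd diffs: 116, 206, 320, 458.
3rd diffs: 90, 114, 138.
4th diffs: 24, 24 (constant).
So s_i = i^4 + 5i^3 + 3i^2 - 5i - 1.
Evaluating at i = 16 gives s_{16} = 86703.

86703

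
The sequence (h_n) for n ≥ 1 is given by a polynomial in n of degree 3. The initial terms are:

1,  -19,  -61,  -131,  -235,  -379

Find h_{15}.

-4465

1st diffs: -20, -42, -70, -104, -144.
2nd diffs: -22, -28, -34, -40.
3rd diffs: -6, -6, -6 (constant).
Newton forward-difference form: h_n = 1 + (-20)·C(n-1,1) + (-22)·C(n-1,2) + (-6)·C(n-1,3).
At n = 15: n-1 = 14, so h_{15} = 1 - 280 - 2002 - 2184 = -4465.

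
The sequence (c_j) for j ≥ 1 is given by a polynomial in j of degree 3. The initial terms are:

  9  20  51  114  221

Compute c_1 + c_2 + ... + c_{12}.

1st diffs: 11, 31, 63, 107.
2nd diffs: 20, 32, 44.
3rd diffs: 12, 12 (constant).
Newton forward-difference form: c_j = 9 + 11·C(j-1,1) + 20·C(j-1,2) + 12·C(j-1,3).
Continuing: …, 384, 615, 926, 1329, …, c_{12} = 3210.
Summing j = 1..12 (12 terms) gives 11174.

11174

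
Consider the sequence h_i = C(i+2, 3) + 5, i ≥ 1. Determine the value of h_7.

C(9, 3) = 84, so h_7 = 89.

89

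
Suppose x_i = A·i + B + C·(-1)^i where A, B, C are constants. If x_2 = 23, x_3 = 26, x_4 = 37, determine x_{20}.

149

The three given values yield: 2A + B + C = 23; 3A + B - C = 26; 4A + B + C = 37.
Subtracting the first from the second: A - 2C = 3.
Subtracting the second from the third: A + 2C = 11.
Solving: C = 2, A = 7, then B = 7.
Hence x_{20} = 7·20 + 7 + 2·1 = 149.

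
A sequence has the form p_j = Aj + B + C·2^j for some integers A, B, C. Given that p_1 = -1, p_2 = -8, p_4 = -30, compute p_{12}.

-4150

Write the equations: A + B + 2C = -1; 2A + B + 4C = -8; 4A + B + 16C = -30.
Subtracting the first from the second: A + 2C = -7.
Subtracting the second from the third: 2A + 12C = -22.
Solving: C = -1, A = -5, then B = 6.
Hence p_{12} = -5·12 + 6 + (-1)·4096 = -4150.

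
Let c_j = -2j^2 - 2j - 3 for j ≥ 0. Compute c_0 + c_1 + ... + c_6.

-245

Over j = 0..6: Σj = 21, Σj² = 91.
Total = (-2)·91 + (-2)·21 + (-3)·7 = -245.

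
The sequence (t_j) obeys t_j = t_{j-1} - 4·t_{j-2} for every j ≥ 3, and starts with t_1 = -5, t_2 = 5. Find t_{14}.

-25555

Compute successive terms:
t_3 = 25; t_4 = 5; t_5 = -95; …; t_{11} = -1895; t_{12} = 11045; t_{13} = 18625; t_{14} = -25555.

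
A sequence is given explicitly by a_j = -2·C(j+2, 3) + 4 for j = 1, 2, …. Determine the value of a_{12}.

C(14, 3) = 364, so a_{12} = -724.

-724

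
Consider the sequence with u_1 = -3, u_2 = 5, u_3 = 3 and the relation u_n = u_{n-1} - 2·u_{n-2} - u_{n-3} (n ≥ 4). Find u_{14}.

788

u_4 = -4, u_5 = -15, u_6 = -10, …, u_{11} = -222, u_{12} = -1, u_{13} = 564, u_{14} = 788.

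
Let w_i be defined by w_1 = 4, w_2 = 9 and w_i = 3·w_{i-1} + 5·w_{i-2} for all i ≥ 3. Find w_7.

13892

Compute successive terms:
w_3 = 47; w_4 = 186; w_5 = 793; w_6 = 3309; w_7 = 13892.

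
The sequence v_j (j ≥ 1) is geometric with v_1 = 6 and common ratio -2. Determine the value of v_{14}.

-49152

v_j = 6·(-2)^(j-1).
v_{14} = 6·(-2)^13 = -49152.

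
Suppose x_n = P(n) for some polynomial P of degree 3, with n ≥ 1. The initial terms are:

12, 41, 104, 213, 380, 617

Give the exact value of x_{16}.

9477

1st diffs: 29, 63, 109, 167, 237.
2nd diffs: 34, 46, 58, 70.
3rd diffs: 12, 12, 12 (constant).
Newton forward-difference form: x_n = 12 + 29·C(n-1,1) + 34·C(n-1,2) + 12·C(n-1,3).
At n = 16: n-1 = 15, so x_{16} = 12 + 435 + 3570 + 5460 = 9477.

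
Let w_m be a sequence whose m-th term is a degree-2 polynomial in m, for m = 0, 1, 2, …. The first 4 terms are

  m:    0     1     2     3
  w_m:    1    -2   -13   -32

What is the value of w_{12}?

-563

1st diffs: -3, -11, -19.
2nd diffs: -8, -8 (constant).
Newton forward-difference form: w_m = 1 + (-3)·C(m,1) + (-8)·C(m,2).
At m = 12: m = 12, so w_{12} = 1 - 36 - 528 = -563.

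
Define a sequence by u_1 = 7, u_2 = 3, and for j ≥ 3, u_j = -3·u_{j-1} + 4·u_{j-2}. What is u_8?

-13101

Applying the relation repeatedly:
u_3 = 19;  u_4 = -45;  u_5 = 211;  u_6 = -813;  u_7 = 3283;  u_8 = -13101.
(Characteristic roots are 1 and -4.)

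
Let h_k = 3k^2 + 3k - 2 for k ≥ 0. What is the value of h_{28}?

h_{28} = 3·28^2 + 3·28 - 2 = 2434.

2434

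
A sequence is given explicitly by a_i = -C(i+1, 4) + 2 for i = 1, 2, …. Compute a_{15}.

-1818

C(16, 4) = 1820, so a_{15} = -1818.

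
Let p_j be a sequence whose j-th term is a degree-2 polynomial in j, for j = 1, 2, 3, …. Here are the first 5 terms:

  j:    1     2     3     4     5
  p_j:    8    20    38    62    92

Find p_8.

218

1st diffs: 12, 18, 24, 30.
2nd diffs: 6, 6, 6 (constant).
So p_j = 3j^2 + 3j + 2.
Evaluating at j = 8 gives p_8 = 218.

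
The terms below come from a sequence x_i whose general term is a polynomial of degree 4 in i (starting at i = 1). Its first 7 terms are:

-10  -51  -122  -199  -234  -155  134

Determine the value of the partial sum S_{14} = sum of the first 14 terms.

1st diffs: -41, -71, -77, -35, 79, 289.
2nd diffs: -30, -6, 42, 114, 210.
3rd diffs: 24, 48, 72, 96.
4th diffs: 24, 24, 24 (constant).
So x_i = i^4 - 6i^3 - 4i^2 - 2i + 1.
Continuing: …, 753, 1846, 3581, 6150, …, x_{14} = 21141.
Summing i = 1..14 (14 terms) gives 57281.

57281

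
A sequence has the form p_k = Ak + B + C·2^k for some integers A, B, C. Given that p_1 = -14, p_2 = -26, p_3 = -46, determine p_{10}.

Plug in k = 1, 2, 3: A + B + 2C = -14; 2A + B + 4C = -26; 3A + B + 8C = -46.
Subtracting the first from the second: A + 2C = -12.
Subtracting the second from the third: A + 4C = -20.
Solving: C = -4, A = -4, then B = -2.
So p_k = -4·k + (-2) + (-4)·2^k; at k=10 this is -4138.

-4138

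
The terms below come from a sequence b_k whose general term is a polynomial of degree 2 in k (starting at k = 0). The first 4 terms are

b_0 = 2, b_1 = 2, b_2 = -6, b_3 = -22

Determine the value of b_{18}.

1st diffs: 0, -8, -16.
2nd diffs: -8, -8 (constant).
Newton forward-difference form: b_k = 2 + (-8)·C(k,2).
At k = 18: k = 18, so b_{18} = 2 - 1224 = -1222.

-1222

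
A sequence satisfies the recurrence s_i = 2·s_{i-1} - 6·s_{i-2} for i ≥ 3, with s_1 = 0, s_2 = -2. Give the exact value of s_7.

-112

s_3 = -4  s_4 = 4  s_5 = 32  s_6 = 40  s_7 = -112.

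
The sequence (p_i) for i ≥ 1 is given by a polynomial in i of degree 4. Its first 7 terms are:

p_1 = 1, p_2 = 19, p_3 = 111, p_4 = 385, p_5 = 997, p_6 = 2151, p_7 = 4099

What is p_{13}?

1st diffs: 18, 92, 274, 612, 1154, 1948.
2nd diffs: 74, 182, 338, 542, 794.
3rd diffs: 108, 156, 204, 252.
4th diffs: 48, 48, 48 (constant).
Newton forward-difference form: p_i = 1 + 18·C(i-1,1) + 74·C(i-1,2) + 108·C(i-1,3) + 48·C(i-1,4).
At i = 13: i-1 = 12, so p_{13} = 1 + 216 + 4884 + 23760 + 23760 = 52621.

52621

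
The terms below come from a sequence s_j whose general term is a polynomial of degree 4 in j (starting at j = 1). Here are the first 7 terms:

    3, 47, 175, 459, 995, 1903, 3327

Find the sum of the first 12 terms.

76068

1st diffs: 44, 128, 284, 536, 908, 1424.
2nd diffs: 84, 156, 252, 372, 516.
3rd diffs: 72, 96, 120, 144.
4th diffs: 24, 24, 24 (constant).
Newton forward-difference form: s_j = 3 + 44·C(j-1,1) + 84·C(j-1,2) + 72·C(j-1,3) + 24·C(j-1,4).
Continuing: …, 5435, 8419, 12495, 17903, …, s_{12} = 24907.
Summing j = 1..12 (12 terms) gives 76068.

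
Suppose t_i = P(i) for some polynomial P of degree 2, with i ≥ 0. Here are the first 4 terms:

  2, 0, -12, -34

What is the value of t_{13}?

1st diffs: -2, -12, -22.
2nd diffs: -10, -10 (constant).
So t_i = -5i^2 + 3i + 2.
Evaluating at i = 13 gives t_{13} = -804.

-804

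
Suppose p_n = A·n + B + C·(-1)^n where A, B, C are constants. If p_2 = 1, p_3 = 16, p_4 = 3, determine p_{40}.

39

Write the equations: 2A + B + C = 1; 3A + B - C = 16; 4A + B + C = 3.
Subtracting the first from the second: A - 2C = 15.
Subtracting the second from the third: A + 2C = -13.
Solving: C = -7, A = 1, then B = 6.
Hence p_{40} = 1·40 + 6 + (-7)·1 = 39.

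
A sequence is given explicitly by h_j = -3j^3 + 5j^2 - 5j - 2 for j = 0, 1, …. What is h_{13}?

-5813

h_{13} = -3·13^3 + 5·13^2 - 5·13 - 2 = -5813.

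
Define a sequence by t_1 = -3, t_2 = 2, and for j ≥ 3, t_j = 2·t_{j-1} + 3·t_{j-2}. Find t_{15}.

t_3 = -5;  t_4 = -4;  t_5 = -23;  …;  t_{12} = -44284;  t_{13} = -132863;  t_{14} = -398578;  t_{15} = -1195745.
(Characteristic roots are 3 and -1.)

-1195745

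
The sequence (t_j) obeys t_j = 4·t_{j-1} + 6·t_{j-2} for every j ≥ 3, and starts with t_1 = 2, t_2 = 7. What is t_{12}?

102294688

Applying the relation repeatedly:
t_3 = 40;  t_4 = 202;  t_5 = 1048;  t_6 = 5404;  t_7 = 27904;  t_8 = 144040;  t_9 = 743584;  t_{10} = 3838576;  t_{11} = 19815808;  t_{12} = 102294688.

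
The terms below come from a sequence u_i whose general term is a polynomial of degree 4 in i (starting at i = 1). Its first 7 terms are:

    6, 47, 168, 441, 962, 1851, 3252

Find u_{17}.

94262

1st diffs: 41, 121, 273, 521, 889, 1401.
2nd diffs: 80, 152, 248, 368, 512.
3rd diffs: 72, 96, 120, 144.
4th diffs: 24, 24, 24 (constant).
Newton forward-difference form: u_i = 6 + 41·C(i-1,1) + 80·C(i-1,2) + 72·C(i-1,3) + 24·C(i-1,4).
At i = 17: i-1 = 16, so u_{17} = 6 + 656 + 9600 + 40320 + 43680 = 94262.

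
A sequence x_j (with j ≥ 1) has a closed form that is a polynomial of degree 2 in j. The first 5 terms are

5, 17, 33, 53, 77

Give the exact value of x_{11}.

305

1st diffs: 12, 16, 20, 24.
2nd diffs: 4, 4, 4 (constant).
Newton forward-difference form: x_j = 5 + 12·C(j-1,1) + 4·C(j-1,2).
At j = 11: j-1 = 10, so x_{11} = 5 + 120 + 180 = 305.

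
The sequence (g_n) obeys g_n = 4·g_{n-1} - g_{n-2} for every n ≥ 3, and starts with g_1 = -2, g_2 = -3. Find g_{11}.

Compute successive terms:
g_3 = -10, g_4 = -37, g_5 = -138, g_6 = -515, g_7 = -1922, g_8 = -7173, g_9 = -26770, g_{10} = -99907, g_{11} = -372858.

-372858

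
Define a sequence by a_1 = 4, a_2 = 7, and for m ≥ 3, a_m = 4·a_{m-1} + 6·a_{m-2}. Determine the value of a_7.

Step forward from the initial values:
a_3 = 52; a_4 = 250; a_5 = 1312; a_6 = 6748; a_7 = 34864.

34864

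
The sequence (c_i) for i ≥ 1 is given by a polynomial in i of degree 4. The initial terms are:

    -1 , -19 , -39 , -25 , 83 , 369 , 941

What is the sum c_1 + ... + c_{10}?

12548

1st diffs: -18, -20, 14, 108, 286, 572.
2nd diffs: -2, 34, 94, 178, 286.
3rd diffs: 36, 60, 84, 108.
4th diffs: 24, 24, 24 (constant).
So c_i = i^4 - 4i^3 - 2i^2 + i + 3.
Continuing: 1931, 3495, 5813.
Summing i = 1..10 (10 terms) gives 12548.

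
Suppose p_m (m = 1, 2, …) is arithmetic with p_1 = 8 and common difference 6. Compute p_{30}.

p_m = 8 + (m - 1)·6.
p_{30} = 8 + 29·6 = 182.

182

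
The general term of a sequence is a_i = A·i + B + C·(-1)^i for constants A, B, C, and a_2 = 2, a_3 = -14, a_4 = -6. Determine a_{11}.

Plug in i = 2, 3, 4: 2A + B + C = 2; 3A + B - C = -14; 4A + B + C = -6.
Subtracting the first from the second: A - 2C = -16.
Subtracting the second from the third: A + 2C = 8.
Solving: C = 6, A = -4, then B = 4.
So a_i = -4·i + 4 + 6·(-1)^i; at i=11 this is -46.

-46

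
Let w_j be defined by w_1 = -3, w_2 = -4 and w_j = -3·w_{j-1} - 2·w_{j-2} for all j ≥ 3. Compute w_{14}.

w_3 = 18; w_4 = -46; w_5 = 102; …; w_{11} = 7158; w_{12} = -14326; w_{13} = 28662; w_{14} = -57334.
(Characteristic roots are -1 and -2.)

-57334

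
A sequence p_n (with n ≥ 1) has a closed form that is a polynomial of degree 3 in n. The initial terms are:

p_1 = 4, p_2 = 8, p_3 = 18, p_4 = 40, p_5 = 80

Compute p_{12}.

1st diffs: 4, 10, 22, 40.
2nd diffs: 6, 12, 18.
3rd diffs: 6, 6 (constant).
So p_n = n^3 - 3n^2 + 6n.
Evaluating at n = 12 gives p_{12} = 1368.

1368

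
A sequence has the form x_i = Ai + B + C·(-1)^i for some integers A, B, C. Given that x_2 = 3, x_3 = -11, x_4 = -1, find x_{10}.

Plug in i = 2, 3, 4: 2A + B + C = 3; 3A + B - C = -11; 4A + B + C = -1.
Subtracting the first from the second: A - 2C = -14.
Subtracting the second from the third: A + 2C = 10.
Solving: C = 6, A = -2, then B = 1.
Hence x_{10} = -2·10 + 1 + 6·1 = -13.

-13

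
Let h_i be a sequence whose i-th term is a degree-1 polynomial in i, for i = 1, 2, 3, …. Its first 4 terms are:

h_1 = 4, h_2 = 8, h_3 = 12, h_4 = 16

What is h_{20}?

1st diffs: 4, 4, 4 (constant).
So h_i = 4i.
Evaluating at i = 20 gives h_{20} = 80.

80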